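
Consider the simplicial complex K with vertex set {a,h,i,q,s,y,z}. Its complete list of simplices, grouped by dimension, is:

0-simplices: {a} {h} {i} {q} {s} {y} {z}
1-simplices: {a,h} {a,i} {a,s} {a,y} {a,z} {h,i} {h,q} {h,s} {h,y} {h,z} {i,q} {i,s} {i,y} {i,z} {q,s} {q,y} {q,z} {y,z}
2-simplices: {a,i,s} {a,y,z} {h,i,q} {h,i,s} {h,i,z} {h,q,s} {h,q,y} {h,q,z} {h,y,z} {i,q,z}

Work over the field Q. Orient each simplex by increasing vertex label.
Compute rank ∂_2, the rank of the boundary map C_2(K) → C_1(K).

rank∂_2=9

n_0=7 n_1=18 n_2=10  [Q]
∂1: piv[ah,ai,as,ay,az,hq] rk=6  ker:hi,hs,hy,hz,iq,is,iy,iz,qs,qy,qz,yz
∂2: piv[ais,ayz,hiq,his,hiz,hqs,hqy,hqz,hyz] rk=9  ker:iqz
rk∂_2=9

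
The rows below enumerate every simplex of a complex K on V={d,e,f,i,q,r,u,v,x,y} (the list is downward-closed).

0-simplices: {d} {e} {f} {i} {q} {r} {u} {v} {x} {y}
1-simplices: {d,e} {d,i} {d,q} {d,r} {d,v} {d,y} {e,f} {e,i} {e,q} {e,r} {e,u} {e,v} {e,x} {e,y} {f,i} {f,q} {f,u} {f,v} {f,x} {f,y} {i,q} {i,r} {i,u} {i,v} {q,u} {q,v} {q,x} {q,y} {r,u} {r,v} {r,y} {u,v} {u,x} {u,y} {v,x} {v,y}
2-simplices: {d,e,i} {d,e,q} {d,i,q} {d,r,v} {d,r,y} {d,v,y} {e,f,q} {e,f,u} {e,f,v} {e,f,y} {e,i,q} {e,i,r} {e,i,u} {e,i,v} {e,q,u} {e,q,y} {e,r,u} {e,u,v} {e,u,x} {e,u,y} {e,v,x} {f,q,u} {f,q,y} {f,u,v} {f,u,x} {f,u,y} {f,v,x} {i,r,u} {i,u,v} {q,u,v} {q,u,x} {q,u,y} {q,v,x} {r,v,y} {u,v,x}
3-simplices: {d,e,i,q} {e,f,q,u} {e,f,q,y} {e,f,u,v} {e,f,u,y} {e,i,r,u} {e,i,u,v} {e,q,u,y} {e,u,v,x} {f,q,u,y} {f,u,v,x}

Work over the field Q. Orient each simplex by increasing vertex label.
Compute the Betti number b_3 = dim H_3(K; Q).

b_3=1

n_0=10 n_1=36 n_2=35 n_3=11  [Q]
∂1: piv[de,di,dq,dr,dv,dy,ef,eu,ex] rk=9  ker:ei,eq,er,ev,ey,fi,fq,fu,fv,fx,fy,iq,ir,iu,iv,qu,qv,qx,qy,ru,rv,ry,uv,ux,uy,vx,vy
∂2: piv[dei,deq,diq,drv,dry,dvy,efq,efu,efv,efy,eir,eiu,eiv,equ,eqy,eru,euv,eux,euy,evx,fux,quv,qux] rk=23  ker:eiq,fqu,fqy,fuv,fuy,fvx,iru,iuv,quy,qvx,rvy,uvx
∂3: piv[deiq,efqu,efqy,efuv,efuy,eiru,eiuv,equy,euvx,fuvx] rk=10  ker:fquy
b_3=(11−10)−0=1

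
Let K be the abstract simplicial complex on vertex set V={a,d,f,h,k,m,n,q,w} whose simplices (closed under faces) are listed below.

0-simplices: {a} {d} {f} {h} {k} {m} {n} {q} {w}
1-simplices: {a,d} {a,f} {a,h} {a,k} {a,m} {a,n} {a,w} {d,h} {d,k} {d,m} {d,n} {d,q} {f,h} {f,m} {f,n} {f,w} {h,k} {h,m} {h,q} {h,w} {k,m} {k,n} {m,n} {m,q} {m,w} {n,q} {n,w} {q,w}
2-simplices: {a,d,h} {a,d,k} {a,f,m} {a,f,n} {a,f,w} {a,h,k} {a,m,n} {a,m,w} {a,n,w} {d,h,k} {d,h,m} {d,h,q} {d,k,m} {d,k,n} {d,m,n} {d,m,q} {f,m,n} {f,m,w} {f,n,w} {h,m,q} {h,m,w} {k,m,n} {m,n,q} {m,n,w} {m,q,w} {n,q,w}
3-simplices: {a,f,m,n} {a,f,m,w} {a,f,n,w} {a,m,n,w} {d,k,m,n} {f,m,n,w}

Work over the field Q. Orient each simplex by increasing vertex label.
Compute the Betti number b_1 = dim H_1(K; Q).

n_0=9 n_1=28 n_2=26 n_3=6  [Q]
∂1: piv[ad,af,ah,ak,am,an,aw,dq] rk=8  ker:dh,dk,dm,dn,fh,fm,fn,fw,hk,hm,hq,hw,km,kn,mn,mq,mw,nq,nw,qw
∂2: piv[adh,adk,afm,afn,afw,ahk,amn,amw,anw,dhm,dhq,dkm,dkn,dmn,dmq,hmw,mnq,mqw] rk=18  ker:dhk,fmn,fmw,fnw,hmq,kmn,mnw,nqw
∂3: piv[afmn,afmw,afnw,amnw,dkmn] rk=5  ker:fmnw
b_1=(28−8)−18=2

b_1=2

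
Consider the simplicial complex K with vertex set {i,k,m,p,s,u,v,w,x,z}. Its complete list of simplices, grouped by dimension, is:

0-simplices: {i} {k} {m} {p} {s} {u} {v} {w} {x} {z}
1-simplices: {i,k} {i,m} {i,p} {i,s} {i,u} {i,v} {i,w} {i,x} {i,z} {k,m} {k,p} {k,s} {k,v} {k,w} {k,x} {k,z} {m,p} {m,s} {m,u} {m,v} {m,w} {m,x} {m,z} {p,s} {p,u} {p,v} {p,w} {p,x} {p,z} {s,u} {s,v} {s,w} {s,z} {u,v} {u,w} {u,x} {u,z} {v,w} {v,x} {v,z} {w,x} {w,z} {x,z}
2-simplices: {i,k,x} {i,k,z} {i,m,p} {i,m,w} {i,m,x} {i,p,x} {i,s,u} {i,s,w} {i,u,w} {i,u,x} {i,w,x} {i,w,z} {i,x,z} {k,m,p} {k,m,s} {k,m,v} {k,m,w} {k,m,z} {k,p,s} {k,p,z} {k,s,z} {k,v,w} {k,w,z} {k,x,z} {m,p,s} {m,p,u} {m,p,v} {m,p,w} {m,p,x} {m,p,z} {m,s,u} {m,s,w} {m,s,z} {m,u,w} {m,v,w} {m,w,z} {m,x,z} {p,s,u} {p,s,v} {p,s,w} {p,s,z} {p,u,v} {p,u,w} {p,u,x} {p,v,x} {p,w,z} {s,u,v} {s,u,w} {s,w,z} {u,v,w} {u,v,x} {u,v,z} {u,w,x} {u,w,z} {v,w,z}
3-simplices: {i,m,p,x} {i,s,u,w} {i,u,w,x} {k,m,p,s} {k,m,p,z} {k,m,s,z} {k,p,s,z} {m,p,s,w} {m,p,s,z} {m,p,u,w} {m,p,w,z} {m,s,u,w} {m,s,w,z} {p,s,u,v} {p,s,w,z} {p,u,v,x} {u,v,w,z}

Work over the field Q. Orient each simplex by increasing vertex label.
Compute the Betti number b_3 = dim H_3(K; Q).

n_0=10 n_1=43 n_2=55 n_3=17  [Q]
∂1: piv[ik,im,ip,is,iu,iv,iw,ix,iz] rk=9  ker:km,kp,ks,kv,kw,kx,kz,mp,ms,mu,mv,mw,mx,mz,ps,pu,pv,pw,px,pz,su,sv,sw,sz,uv,uw,ux,uz,vw,vx,vz,wx,wz,xz
∂2: piv[ikx,ikz,imp,imw,imx,ipx,isu,isw,iuw,iux,iwx,iwz,ixz,kmp,kms,kmv,kmw,kmz,kps,kpz,ksz,kvw,kwz,mpu,mpv,mpw,msu,msw,psv,puv,pvx,uvz,uwz] rk=33  ker:kxz,mps,mpx,mpz,msz,muw,mvw,mwz,mxz,psu,psw,psz,puw,pux,pwz,suv,suw,swz,uvw,uvx,uwx,vwz
∂3: piv[impx,isuw,iuwx,kmps,kmpz,kmsz,kpsz,mpsw,mpuw,mpwz,msuw,mswz,psuv,puvx,uvwz] rk=15  ker:mpsz,pswz
b_3=(17−15)−0=2

b_3=2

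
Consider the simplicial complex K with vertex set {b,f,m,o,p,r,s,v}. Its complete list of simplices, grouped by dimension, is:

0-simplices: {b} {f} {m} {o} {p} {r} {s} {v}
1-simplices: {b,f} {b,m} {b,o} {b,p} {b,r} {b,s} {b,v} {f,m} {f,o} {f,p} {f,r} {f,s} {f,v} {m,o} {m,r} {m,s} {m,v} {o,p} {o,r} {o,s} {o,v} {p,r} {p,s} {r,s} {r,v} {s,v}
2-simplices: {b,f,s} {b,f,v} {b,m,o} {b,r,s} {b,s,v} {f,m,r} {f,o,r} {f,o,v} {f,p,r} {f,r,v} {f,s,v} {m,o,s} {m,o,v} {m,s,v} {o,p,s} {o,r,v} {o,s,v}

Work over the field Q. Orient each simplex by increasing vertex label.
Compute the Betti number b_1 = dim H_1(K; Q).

b_1=5

n_0=8 n_1=26 n_2=17  [Q]
∂1: piv[bf,bm,bo,bp,br,bs,bv] rk=7  ker:fm,fo,fp,fr,fs,fv,mo,mr,ms,mv,op,or,os,ov,pr,ps,rs,rv,sv
∂2: piv[bfs,bfv,bmo,brs,bsv,fmr,for,fov,fpr,frv,mos,mov,msv,ops] rk=14  ker:fsv,orv,osv
b_1=(26−7)−14=5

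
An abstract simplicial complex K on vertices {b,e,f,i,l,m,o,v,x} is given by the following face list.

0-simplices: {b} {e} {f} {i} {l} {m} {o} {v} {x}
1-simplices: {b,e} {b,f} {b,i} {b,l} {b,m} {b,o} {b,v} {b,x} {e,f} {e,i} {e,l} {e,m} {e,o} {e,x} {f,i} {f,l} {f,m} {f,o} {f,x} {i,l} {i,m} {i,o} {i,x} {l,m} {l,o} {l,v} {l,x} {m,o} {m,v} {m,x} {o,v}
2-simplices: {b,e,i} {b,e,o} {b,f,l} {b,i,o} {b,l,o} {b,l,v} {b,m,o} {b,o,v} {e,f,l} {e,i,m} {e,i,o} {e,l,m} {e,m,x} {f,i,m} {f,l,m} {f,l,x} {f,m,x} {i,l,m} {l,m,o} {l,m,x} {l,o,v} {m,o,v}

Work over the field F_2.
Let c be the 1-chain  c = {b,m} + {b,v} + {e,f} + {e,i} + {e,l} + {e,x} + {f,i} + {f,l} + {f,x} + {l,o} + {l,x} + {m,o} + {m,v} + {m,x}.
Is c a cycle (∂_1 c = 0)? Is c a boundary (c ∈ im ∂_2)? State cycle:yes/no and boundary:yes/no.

n_0=9 n_1=31 n_2=22  [Z2]
∂1: piv[be,bf,bi,bl,bm,bo,bv,bx] rk=8  ker:ef,ei,el,em,eo,ex,fi,fl,fm,fo,fx,il,im,io,ix,lm,lo,lv,lx,mo,mv,mx,ov
∂2: piv[bei,beo,bfl,bio,blo,blv,bmo,bov,efl,eim,elm,emx,fim,flm,flx,fmx,ilm,lmo,mov] rk=19  ker:eio,lmx,lov
∂1c = 0
c vs im∂2: reduces to 0 ⇒ boundary

cycle:yes boundary:yes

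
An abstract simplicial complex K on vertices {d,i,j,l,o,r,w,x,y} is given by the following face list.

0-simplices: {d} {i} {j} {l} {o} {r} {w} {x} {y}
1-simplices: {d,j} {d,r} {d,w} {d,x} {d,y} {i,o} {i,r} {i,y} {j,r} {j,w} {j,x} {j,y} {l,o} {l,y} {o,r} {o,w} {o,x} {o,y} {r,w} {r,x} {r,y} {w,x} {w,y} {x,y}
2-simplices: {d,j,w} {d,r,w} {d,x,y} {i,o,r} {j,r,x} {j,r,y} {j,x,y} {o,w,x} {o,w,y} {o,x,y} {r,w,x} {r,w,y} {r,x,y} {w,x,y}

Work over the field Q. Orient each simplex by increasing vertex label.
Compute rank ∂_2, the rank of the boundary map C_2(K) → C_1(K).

n_0=9 n_1=24 n_2=14  [Q]
∂1: piv[dj,dr,dw,dx,dy,io,ir,lo] rk=8  ker:iy,jr,jw,jx,jy,ly,or,ow,ox,oy,rw,rx,ry,wx,wy,xy
∂2: piv[djw,drw,dxy,ior,jrx,jry,jxy,owx,owy,oxy,rwx] rk=11  ker:rwy,rxy,wxy
rk∂_2=11

rank∂_2=11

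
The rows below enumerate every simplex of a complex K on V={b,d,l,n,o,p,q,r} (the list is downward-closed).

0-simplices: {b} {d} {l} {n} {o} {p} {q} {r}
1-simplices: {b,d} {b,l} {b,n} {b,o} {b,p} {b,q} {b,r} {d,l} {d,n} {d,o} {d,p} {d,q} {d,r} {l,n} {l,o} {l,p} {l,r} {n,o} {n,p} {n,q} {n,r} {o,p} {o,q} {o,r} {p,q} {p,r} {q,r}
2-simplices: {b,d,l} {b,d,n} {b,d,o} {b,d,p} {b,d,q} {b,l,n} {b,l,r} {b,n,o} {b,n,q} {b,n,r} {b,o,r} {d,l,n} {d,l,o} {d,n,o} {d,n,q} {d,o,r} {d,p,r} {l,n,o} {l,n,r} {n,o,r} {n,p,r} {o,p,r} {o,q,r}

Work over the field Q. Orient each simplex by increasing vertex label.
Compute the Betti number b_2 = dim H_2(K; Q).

b_2=6

n_0=8 n_1=27 n_2=23  [Q]
∂1: piv[bd,bl,bn,bo,bp,bq,br] rk=7  ker:dl,dn,do,dp,dq,dr,ln,lo,lp,lr,no,np,nq,nr,op,oq,or,pq,pr,qr
∂2: piv[bdl,bdn,bdo,bdp,bdq,bln,blr,bno,bnq,bnr,bor,dlo,dor,dpr,npr,opr,oqr] rk=17  ker:dln,dno,dnq,lno,lnr,nor
b_2=(23−17)−0=6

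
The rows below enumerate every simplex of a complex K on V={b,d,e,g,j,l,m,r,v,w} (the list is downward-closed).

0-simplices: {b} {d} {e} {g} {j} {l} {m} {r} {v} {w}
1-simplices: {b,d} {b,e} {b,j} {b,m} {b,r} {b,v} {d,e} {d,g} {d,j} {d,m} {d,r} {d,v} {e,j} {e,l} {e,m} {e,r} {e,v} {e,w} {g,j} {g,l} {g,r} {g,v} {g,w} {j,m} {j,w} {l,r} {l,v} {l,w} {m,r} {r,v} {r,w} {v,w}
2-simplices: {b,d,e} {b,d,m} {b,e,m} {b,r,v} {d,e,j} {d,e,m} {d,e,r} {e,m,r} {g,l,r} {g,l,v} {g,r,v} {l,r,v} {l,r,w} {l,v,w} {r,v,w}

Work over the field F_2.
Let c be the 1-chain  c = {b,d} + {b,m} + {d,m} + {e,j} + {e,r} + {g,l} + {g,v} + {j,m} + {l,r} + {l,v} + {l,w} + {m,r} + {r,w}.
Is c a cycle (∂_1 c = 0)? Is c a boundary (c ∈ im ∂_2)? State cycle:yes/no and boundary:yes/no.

n_0=10 n_1=32 n_2=15  [Z2]
∂1: piv[bd,be,bj,bm,br,bv,dg,el,ew] rk=9  ker:de,dj,dm,dr,dv,ej,em,er,ev,gj,gl,gr,gv,gw,jm,jw,lr,lv,lw,mr,rv,rw,vw
∂2: piv[bde,bdm,bem,brv,dej,der,emr,glr,glv,grv,lrw,lvw] rk=12  ker:dem,lrv,rvw
∂1c = 0
c vs im∂2: residual ≠ 0 ⇒ not boundary

cycle:yes boundary:no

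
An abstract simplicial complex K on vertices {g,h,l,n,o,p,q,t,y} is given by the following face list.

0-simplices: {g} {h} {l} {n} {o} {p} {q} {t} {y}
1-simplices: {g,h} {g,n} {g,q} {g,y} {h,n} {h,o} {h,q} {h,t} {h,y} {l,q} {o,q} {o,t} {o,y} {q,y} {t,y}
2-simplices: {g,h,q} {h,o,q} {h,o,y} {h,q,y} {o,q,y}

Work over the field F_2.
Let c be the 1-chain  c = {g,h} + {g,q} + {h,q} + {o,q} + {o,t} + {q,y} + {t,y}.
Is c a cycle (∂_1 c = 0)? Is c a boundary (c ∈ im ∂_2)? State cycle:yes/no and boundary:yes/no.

cycle:yes boundary:no

n_0=9 n_1=15 n_2=5  [Z2]
∂1: piv[gh,gn,gq,gy,ho,ht,lq] rk=7  ker:hn,hq,hy,oq,ot,oy,qy,ty
∂2: piv[ghq,hoq,hoy,hqy] rk=4  ker:oqy
∂1c = 0
c vs im∂2: residual ≠ 0 ⇒ not boundary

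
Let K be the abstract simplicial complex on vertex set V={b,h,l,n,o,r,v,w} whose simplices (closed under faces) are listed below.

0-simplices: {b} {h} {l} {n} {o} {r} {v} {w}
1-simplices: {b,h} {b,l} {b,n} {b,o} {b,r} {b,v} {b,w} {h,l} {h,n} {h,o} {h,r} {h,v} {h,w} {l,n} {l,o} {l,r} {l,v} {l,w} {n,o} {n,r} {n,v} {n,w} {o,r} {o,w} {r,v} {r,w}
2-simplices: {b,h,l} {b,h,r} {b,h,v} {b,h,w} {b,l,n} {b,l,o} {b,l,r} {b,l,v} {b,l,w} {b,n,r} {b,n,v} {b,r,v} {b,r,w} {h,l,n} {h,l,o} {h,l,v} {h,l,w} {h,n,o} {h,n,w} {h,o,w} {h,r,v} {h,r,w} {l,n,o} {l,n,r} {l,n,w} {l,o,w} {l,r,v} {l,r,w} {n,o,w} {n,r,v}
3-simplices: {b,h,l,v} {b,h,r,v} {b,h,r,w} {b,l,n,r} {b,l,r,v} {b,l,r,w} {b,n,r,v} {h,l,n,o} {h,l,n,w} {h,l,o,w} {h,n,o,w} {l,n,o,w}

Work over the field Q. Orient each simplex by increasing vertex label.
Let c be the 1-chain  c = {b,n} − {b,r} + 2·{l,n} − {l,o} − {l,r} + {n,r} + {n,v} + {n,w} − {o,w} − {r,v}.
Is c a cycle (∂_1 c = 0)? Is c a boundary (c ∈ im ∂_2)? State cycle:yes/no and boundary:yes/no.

cycle:yes boundary:yes

n_0=8 n_1=26 n_2=30 n_3=12  [Q]
∂1: piv[bh,bl,bn,bo,br,bv,bw] rk=7  ker:hl,hn,ho,hr,hv,hw,ln,lo,lr,lv,lw,no,nr,nv,nw,or,ow,rv,rw
∂2: piv[bhl,bhr,bhv,bhw,bln,blo,blr,blv,blw,bnr,bnv,brv,brw,hln,hlo,hno,hnw,how] rk=18  ker:hlv,hlw,hrv,hrw,lno,lnr,lnw,low,lrv,lrw,now,nrv
∂3: piv[bhlv,bhrv,bhrw,blnr,blrv,blrw,bnrv,hlno,hlnw,hlow,hnow] rk=11  ker:lnow
∂1c = 0
c vs im∂2: reduces to 0 ⇒ boundary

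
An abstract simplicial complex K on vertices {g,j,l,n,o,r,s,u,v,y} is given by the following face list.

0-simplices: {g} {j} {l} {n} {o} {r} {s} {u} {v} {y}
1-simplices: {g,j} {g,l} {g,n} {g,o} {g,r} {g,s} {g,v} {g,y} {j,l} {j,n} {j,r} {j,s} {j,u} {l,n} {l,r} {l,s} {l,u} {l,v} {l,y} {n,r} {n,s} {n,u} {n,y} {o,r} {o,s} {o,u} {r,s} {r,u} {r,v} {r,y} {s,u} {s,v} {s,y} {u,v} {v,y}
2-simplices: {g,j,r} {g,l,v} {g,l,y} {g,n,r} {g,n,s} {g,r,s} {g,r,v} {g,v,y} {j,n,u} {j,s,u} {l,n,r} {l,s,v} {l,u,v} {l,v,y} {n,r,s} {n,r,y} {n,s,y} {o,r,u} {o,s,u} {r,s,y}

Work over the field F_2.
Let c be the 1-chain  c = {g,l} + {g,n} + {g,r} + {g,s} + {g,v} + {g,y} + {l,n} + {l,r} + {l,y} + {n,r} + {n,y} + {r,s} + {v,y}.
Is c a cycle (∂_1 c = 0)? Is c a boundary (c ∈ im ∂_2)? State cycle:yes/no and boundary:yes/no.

n_0=10 n_1=35 n_2=20  [Z2]
∂1: piv[gj,gl,gn,go,gr,gs,gv,gy,ju] rk=9  ker:jl,jn,jr,js,ln,lr,ls,lu,lv,ly,nr,ns,nu,ny,or,os,ou,rs,ru,rv,ry,su,sv,sy,uv,vy
∂2: piv[gjr,glv,gly,gnr,gns,grs,grv,gvy,jnu,jsu,lnr,lsv,luv,nry,nsy,oru,osu] rk=17  ker:lvy,nrs,rsy
∂1c = 0
c vs im∂2: residual ≠ 0 ⇒ not boundary

cycle:yes boundary:no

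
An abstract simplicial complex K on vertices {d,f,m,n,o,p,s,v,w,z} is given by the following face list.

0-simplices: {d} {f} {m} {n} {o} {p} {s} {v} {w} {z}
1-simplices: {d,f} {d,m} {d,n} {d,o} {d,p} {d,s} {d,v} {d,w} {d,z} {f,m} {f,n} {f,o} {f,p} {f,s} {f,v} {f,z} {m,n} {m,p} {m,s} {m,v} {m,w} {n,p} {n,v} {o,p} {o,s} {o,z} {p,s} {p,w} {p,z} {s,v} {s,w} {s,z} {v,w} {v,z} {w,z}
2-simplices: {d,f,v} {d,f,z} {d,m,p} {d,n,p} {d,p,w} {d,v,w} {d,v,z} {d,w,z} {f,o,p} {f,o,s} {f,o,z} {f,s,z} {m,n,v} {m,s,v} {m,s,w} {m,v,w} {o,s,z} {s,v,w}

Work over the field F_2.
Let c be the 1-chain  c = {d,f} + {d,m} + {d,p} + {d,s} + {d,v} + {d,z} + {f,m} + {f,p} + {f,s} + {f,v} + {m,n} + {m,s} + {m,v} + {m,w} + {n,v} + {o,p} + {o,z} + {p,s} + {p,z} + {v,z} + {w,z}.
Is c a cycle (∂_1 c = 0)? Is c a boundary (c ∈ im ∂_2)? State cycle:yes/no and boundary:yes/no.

cycle:no boundary:no

n_0=10 n_1=35 n_2=18  [Z2]
∂1: piv[df,dm,dn,do,dp,ds,dv,dw,dz] rk=9  ker:fm,fn,fo,fp,fs,fv,fz,mn,mp,ms,mv,mw,np,nv,op,os,oz,ps,pw,pz,sv,sw,sz,vw,vz,wz
∂2: piv[dfv,dfz,dmp,dnp,dpw,dvw,dvz,dwz,fop,fos,foz,fsz,mnv,msv,msw,mvw] rk=16  ker:osz,svw
∂1c = {f} + {p} + {v} + {z}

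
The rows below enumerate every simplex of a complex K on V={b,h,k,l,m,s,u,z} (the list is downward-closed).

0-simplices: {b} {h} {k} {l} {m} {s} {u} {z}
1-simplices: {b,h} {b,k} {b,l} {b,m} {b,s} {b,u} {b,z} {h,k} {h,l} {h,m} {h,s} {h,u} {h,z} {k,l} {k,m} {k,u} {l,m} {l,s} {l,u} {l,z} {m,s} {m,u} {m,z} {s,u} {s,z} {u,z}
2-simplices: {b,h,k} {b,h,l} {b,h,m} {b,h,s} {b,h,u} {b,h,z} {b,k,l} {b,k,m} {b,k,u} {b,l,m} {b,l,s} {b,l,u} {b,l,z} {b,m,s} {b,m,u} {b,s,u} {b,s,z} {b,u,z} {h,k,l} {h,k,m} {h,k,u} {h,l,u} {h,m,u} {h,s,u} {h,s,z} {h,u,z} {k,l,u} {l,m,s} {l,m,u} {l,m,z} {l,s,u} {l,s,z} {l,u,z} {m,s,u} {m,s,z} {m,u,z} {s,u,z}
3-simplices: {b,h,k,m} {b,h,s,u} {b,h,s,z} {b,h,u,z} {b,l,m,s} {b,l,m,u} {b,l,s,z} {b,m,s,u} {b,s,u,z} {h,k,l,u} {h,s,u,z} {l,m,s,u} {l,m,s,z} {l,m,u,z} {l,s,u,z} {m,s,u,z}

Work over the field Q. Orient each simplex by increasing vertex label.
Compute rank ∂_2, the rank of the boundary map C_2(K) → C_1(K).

n_0=8 n_1=26 n_2=37 n_3=16  [Q]
∂1: piv[bh,bk,bl,bm,bs,bu,bz] rk=7  ker:hk,hl,hm,hs,hu,hz,kl,km,ku,lm,ls,lu,lz,ms,mu,mz,su,sz,uz
∂2: piv[bhk,bhl,bhm,bhs,bhu,bhz,bkl,bkm,bku,blm,bls,blu,blz,bms,bmu,bsu,bsz,buz,lmz] rk=19  ker:hkl,hkm,hku,hlu,hmu,hsu,hsz,huz,klu,lms,lmu,lsu,lsz,luz,msu,msz,muz,suz
∂3: piv[bhkm,bhsu,bhsz,bhuz,blms,blmu,blsz,bmsu,bsuz,hklu,lmsu,lmsz,lmuz,lsuz] rk=14  ker:hsuz,msuz
rk∂_2=19

rank∂_2=19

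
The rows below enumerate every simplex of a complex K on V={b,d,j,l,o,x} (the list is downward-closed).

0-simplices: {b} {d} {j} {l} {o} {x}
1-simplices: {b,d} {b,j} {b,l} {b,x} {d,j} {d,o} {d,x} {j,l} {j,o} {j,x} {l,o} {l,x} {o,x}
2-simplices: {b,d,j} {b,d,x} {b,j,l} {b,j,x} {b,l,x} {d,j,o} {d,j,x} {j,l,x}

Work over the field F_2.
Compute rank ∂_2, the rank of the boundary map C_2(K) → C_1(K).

n_0=6 n_1=13 n_2=8  [Z2]
∂1: piv[bd,bj,bl,bx,do] rk=5  ker:dj,dx,jl,jo,jx,lo,lx,ox
∂2: piv[bdj,bdx,bjl,bjx,blx,djo] rk=6  ker:djx,jlx
rk∂_2=6

rank∂_2=6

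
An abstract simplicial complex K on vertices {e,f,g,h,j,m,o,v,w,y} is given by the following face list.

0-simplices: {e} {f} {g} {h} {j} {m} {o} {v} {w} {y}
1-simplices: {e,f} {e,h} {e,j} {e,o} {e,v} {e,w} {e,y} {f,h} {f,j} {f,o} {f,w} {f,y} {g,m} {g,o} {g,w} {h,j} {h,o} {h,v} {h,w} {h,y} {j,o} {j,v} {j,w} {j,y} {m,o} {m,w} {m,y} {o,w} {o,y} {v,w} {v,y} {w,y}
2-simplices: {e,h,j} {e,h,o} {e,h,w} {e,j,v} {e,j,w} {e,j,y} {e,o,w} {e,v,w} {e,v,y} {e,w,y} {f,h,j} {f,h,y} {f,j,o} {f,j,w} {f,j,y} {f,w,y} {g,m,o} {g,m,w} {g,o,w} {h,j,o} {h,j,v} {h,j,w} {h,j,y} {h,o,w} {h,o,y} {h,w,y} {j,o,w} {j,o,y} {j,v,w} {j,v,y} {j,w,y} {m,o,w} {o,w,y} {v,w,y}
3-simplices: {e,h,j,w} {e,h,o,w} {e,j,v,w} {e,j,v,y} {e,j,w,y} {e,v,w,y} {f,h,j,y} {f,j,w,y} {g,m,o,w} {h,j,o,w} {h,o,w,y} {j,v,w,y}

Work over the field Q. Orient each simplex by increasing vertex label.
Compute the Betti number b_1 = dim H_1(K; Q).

b_1=2

n_0=10 n_1=32 n_2=34 n_3=12  [Q]
∂1: piv[ef,eh,ej,eo,ev,ew,ey,gm,go] rk=9  ker:fh,fj,fo,fw,fy,gw,hj,ho,hv,hw,hy,jo,jv,jw,jy,mo,mw,my,ow,oy,vw,vy,wy
∂2: piv[ehj,eho,ehw,ejv,ejw,ejy,eow,evw,evy,ewy,fhj,fhy,fjo,fjw,fjy,gmo,gmw,gow,hjo,hjv,hoy] rk=21  ker:fwy,hjw,hjy,how,hwy,jow,joy,jvw,jvy,jwy,mow,owy,vwy
∂3: piv[ehjw,ehow,ejvw,ejvy,ejwy,evwy,fhjy,fjwy,gmow,hjow,howy] rk=11  ker:jvwy
b_1=(32−9)−21=2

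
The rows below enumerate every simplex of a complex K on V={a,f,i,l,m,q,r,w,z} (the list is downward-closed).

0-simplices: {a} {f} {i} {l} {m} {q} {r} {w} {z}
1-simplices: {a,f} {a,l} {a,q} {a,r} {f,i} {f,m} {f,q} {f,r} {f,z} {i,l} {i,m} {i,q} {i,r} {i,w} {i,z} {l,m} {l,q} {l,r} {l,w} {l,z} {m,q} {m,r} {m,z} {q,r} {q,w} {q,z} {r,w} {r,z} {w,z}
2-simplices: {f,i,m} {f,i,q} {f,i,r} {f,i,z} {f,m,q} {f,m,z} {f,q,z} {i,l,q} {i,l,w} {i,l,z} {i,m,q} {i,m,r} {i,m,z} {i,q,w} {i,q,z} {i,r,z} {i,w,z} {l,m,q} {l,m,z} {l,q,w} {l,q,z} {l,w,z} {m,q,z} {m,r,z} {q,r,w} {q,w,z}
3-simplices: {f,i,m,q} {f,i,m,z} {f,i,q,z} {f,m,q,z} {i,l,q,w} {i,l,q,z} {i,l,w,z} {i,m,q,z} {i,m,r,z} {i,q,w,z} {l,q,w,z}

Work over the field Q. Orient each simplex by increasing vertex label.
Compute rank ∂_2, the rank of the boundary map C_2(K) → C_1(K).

n_0=9 n_1=29 n_2=26 n_3=11  [Q]
∂1: piv[af,al,aq,ar,fi,fm,fz,iw] rk=8  ker:fq,fr,il,im,iq,ir,iz,lm,lq,lr,lw,lz,mq,mr,mz,qr,qw,qz,rw,rz,wz
∂2: piv[fim,fiq,fir,fiz,fmq,fmz,fqz,ilq,ilw,ilz,imr,iqw,irz,iwz,lmq,qrw] rk=16  ker:imq,imz,iqz,lmz,lqw,lqz,lwz,mqz,mrz,qwz
∂3: piv[fimq,fimz,fiqz,fmqz,ilqw,ilqz,ilwz,imrz,iqwz] rk=9  ker:imqz,lqwz
rk∂_2=16

rank∂_2=16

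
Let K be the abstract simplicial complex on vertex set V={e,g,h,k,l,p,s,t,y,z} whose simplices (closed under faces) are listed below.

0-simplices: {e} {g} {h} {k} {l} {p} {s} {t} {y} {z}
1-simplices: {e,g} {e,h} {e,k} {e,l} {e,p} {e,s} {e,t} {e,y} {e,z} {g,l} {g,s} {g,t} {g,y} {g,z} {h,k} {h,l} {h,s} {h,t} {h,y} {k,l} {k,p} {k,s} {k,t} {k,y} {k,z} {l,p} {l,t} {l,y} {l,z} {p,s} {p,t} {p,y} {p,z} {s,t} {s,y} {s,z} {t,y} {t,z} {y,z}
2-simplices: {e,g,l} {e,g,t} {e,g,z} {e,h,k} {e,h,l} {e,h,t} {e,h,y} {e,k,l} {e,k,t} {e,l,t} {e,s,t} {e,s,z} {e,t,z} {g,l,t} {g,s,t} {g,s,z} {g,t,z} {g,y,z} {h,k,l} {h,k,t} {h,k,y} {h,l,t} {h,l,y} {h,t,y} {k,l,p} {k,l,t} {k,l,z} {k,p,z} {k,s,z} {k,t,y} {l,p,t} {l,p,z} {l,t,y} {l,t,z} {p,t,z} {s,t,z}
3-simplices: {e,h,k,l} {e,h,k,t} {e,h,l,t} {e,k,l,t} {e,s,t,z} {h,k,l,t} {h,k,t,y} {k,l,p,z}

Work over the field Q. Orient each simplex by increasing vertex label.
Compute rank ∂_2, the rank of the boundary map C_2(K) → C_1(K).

n_0=10 n_1=39 n_2=36 n_3=8  [Q]
∂1: piv[eg,eh,ek,el,ep,es,et,ey,ez] rk=9  ker:gl,gs,gt,gy,gz,hk,hl,hs,ht,hy,kl,kp,ks,kt,ky,kz,lp,lt,ly,lz,ps,pt,py,pz,st,sy,sz,ty,tz,yz
∂2: piv[egl,egt,egz,ehk,ehl,eht,ehy,ekl,ekt,elt,est,esz,etz,gst,gyz,hky,hly,hty,klp,klz,kpz,ksz,lpt,ltz] rk=24  ker:glt,gsz,gtz,hkl,hkt,hlt,klt,kty,lpz,lty,ptz,stz
∂3: piv[ehkl,ehkt,ehlt,eklt,estz,hkty,klpz] rk=7  ker:hklt
rk∂_2=24

rank∂_2=24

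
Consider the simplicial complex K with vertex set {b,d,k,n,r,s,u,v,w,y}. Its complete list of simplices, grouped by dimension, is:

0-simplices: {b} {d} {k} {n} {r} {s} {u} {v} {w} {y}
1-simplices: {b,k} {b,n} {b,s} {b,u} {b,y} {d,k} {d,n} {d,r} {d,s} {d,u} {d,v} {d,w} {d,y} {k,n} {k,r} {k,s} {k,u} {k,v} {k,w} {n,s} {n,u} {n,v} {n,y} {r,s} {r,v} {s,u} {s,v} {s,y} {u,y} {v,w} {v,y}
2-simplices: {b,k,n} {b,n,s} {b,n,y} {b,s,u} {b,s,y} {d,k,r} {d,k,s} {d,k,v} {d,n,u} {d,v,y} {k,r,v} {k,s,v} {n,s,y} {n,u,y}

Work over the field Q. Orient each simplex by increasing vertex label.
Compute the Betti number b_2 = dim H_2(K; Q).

n_0=10 n_1=31 n_2=14  [Q]
∂1: piv[bk,bn,bs,bu,by,dk,dr,dv,dw] rk=9  ker:dn,ds,du,dy,kn,kr,ks,ku,kv,kw,ns,nu,nv,ny,rs,rv,su,sv,sy,uy,vw,vy
∂2: piv[bkn,bns,bny,bsu,bsy,dkr,dks,dkv,dnu,dvy,krv,ksv,nuy] rk=13  ker:nsy
b_2=(14−13)−0=1

b_2=1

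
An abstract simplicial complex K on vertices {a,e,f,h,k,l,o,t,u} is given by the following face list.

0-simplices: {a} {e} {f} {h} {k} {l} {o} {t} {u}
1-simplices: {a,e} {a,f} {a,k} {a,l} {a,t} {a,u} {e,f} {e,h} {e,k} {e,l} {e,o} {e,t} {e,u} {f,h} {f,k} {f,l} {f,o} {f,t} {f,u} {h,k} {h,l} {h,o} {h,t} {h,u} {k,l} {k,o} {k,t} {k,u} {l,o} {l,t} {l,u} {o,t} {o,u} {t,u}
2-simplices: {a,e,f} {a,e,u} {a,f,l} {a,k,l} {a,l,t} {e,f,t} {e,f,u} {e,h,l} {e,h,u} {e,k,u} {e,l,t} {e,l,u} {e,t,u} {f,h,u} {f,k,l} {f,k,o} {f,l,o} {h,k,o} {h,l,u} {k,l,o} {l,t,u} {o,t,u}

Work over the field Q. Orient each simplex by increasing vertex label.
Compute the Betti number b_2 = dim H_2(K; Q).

b_2=3

n_0=9 n_1=34 n_2=22  [Q]
∂1: piv[ae,af,ak,al,at,au,eh,eo] rk=8  ker:ef,ek,el,et,eu,fh,fk,fl,fo,ft,fu,hk,hl,ho,ht,hu,kl,ko,kt,ku,lo,lt,lu,ot,ou,tu
∂2: piv[aef,aeu,afl,akl,alt,eft,efu,ehl,ehu,eku,elt,elu,etu,fhu,fkl,fko,flo,hko,otu] rk=19  ker:hlu,klo,ltu
b_2=(22−19)−0=3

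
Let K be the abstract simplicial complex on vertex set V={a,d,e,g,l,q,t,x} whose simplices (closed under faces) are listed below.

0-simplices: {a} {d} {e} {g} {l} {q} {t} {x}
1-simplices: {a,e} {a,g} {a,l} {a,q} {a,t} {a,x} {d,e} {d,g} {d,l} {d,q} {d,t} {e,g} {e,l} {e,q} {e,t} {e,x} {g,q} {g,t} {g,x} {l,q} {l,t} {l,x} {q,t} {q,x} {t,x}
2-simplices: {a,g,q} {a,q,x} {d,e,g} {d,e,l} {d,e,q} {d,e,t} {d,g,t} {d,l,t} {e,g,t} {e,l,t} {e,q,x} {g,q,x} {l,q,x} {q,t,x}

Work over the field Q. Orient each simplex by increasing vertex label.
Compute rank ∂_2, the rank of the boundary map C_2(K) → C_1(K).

rank∂_2=12

n_0=8 n_1=25 n_2=14  [Q]
∂1: piv[ae,ag,al,aq,at,ax,de] rk=7  ker:dg,dl,dq,dt,eg,el,eq,et,ex,gq,gt,gx,lq,lt,lx,qt,qx,tx
∂2: piv[agq,aqx,deg,del,deq,det,dgt,dlt,eqx,gqx,lqx,qtx] rk=12  ker:egt,elt
rk∂_2=12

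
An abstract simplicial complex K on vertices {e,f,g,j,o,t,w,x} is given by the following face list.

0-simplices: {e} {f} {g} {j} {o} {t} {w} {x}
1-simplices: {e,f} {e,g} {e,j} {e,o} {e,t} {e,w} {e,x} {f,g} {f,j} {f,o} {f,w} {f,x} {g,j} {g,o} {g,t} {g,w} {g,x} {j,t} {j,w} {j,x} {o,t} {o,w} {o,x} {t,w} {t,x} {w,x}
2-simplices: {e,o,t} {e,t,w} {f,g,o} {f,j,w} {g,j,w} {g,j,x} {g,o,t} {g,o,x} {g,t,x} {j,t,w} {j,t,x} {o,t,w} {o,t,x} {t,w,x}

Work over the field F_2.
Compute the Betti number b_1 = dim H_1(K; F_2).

n_0=8 n_1=26 n_2=14  [Z2]
∂1: piv[ef,eg,ej,eo,et,ew,ex] rk=7  ker:fg,fj,fo,fw,fx,gj,go,gt,gw,gx,jt,jw,jx,ot,ow,ox,tw,tx,wx
∂2: piv[eot,etw,fgo,fjw,gjw,gjx,got,gox,gtx,jtw,jtx,otw,twx] rk=13  ker:otx
b_1=(26−7)−13=6

b_1=6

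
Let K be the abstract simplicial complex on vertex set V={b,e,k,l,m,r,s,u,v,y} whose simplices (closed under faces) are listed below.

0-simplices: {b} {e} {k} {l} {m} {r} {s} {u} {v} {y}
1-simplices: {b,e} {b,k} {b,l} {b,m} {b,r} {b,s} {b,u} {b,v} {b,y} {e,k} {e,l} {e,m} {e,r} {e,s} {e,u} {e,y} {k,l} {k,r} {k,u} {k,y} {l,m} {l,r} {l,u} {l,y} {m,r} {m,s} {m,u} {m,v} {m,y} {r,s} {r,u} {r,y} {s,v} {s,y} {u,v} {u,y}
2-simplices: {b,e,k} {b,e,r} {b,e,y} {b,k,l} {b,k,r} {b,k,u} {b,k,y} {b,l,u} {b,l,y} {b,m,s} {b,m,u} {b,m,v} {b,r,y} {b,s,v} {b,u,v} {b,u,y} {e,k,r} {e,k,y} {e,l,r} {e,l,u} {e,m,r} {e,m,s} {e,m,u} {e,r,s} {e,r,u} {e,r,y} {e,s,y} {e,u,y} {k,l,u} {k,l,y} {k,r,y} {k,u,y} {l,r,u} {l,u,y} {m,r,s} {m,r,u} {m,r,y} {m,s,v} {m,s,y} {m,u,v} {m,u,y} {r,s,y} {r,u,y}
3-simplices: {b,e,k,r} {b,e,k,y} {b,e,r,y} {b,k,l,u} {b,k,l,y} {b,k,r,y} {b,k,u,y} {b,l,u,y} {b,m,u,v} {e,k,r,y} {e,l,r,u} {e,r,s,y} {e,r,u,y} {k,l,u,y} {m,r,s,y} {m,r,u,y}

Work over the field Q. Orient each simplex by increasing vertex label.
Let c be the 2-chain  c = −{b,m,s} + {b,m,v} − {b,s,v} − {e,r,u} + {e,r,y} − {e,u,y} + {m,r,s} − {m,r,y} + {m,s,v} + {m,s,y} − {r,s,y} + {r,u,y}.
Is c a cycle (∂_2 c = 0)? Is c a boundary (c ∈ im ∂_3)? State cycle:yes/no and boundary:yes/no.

cycle:yes boundary:no

n_0=10 n_1=36 n_2=43 n_3=16  [Q]
∂1: piv[be,bk,bl,bm,br,bs,bu,bv,by] rk=9  ker:ek,el,em,er,es,eu,ey,kl,kr,ku,ky,lm,lr,lu,ly,mr,ms,mu,mv,my,rs,ru,ry,sv,sy,uv,uy
∂2: piv[bek,ber,bey,bkl,bkr,bku,bky,blu,bly,bms,bmu,bmv,bry,bsv,buv,buy,elr,elu,emr,ems,emu,ers,eru,esy,euy,mry] rk=26  ker:ekr,eky,ery,klu,kly,kry,kuy,lru,luy,mrs,mru,msv,msy,muv,muy,rsy,ruy
∂3: piv[bekr,beky,bery,bklu,bkly,bkry,bkuy,bluy,bmuv,elru,ersy,eruy,mrsy,mruy] rk=14  ker:ekry,kluy
∂2c = 0
c vs im∂3: residual ≠ 0 ⇒ not boundary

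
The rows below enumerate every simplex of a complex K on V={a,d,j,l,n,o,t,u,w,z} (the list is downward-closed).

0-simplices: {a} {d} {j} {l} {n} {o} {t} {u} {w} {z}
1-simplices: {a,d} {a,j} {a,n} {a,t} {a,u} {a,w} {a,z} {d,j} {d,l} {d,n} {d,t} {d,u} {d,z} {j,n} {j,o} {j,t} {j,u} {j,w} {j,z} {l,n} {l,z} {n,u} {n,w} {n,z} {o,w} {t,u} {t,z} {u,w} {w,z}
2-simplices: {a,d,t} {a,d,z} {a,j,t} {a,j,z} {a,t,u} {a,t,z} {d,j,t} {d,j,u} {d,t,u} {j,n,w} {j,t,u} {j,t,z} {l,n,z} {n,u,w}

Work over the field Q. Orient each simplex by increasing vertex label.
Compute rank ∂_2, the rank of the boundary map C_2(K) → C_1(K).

n_0=10 n_1=29 n_2=14  [Q]
∂1: piv[ad,aj,an,at,au,aw,az,dl,jo] rk=9  ker:dj,dn,dt,du,dz,jn,jt,ju,jw,jz,ln,lz,nu,nw,nz,ow,tu,tz,uw,wz
∂2: piv[adt,adz,ajt,ajz,atu,atz,djt,dju,dtu,jnw,lnz,nuw] rk=12  ker:jtu,jtz
rk∂_2=12

rank∂_2=12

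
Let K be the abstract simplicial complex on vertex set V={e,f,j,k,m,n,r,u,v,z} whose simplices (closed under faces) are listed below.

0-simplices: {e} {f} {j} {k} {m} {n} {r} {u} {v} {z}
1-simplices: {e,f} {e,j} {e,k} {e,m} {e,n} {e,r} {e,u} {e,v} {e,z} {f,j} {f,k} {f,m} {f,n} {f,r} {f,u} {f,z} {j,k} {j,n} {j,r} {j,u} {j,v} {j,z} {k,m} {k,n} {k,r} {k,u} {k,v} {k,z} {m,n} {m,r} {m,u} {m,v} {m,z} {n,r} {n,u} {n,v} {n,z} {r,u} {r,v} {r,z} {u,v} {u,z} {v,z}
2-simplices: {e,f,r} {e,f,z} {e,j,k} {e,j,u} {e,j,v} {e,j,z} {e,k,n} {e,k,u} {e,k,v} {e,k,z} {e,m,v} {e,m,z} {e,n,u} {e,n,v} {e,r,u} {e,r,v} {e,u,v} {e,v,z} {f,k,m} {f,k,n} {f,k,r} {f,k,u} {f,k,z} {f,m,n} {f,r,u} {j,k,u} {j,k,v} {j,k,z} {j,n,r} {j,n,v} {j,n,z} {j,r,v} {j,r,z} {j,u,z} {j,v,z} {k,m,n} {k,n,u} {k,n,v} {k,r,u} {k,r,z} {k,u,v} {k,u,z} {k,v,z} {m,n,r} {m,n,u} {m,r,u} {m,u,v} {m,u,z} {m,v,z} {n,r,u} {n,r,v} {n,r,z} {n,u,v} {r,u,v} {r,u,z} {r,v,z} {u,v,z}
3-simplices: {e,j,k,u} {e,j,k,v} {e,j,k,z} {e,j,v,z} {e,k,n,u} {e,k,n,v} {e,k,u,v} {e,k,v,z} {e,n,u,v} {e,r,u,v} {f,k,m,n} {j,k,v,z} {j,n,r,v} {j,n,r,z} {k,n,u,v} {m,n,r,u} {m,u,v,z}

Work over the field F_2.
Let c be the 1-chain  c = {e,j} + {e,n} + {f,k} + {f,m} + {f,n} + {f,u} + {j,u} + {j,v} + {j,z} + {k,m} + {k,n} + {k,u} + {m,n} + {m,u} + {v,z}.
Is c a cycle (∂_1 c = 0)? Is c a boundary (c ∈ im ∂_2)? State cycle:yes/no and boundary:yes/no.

cycle:yes boundary:yes

n_0=10 n_1=43 n_2=57 n_3=17  [Z2]
∂1: piv[ef,ej,ek,em,en,er,eu,ev,ez] rk=9  ker:fj,fk,fm,fn,fr,fu,fz,jk,jn,jr,ju,jv,jz,km,kn,kr,ku,kv,kz,mn,mr,mu,mv,mz,nr,nu,nv,nz,ru,rv,rz,uv,uz,vz
∂2: piv[efr,efz,ejk,eju,ejv,ejz,ekn,eku,ekv,ekz,emv,emz,enu,env,eru,erv,euv,evz,fkm,fkn,fkr,fku,fkz,fmn,jnr,jnv,jnz,jrv,jrz,juz,mnr,mnu,muv] rk=33  ker:fru,jku,jkv,jkz,jvz,kmn,knu,knv,kru,krz,kuv,kuz,kvz,mru,muz,mvz,nru,nrv,nrz,nuv,ruv,ruz,rvz,uvz
∂3: piv[ejku,ejkv,ejkz,ejvz,eknu,eknv,ekuv,ekvz,enuv,eruv,fkmn,jnrv,jnrz,mnru,muvz] rk=15  ker:jkvz,knuv
∂1c = 0
c vs im∂2: reduces to 0 ⇒ boundary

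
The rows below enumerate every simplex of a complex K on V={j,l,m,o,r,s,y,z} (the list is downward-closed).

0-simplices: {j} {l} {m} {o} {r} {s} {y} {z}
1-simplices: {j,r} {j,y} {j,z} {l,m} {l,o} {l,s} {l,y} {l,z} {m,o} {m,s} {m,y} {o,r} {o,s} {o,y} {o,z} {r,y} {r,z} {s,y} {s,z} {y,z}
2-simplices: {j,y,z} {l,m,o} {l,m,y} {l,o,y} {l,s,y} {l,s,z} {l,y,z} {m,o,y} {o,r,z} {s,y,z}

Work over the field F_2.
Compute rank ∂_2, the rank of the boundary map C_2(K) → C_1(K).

rank∂_2=8

n_0=8 n_1=20 n_2=10  [Z2]
∂1: piv[jr,jy,jz,lm,lo,ls,ly] rk=7  ker:lz,mo,ms,my,or,os,oy,oz,ry,rz,sy,sz,yz
∂2: piv[jyz,lmo,lmy,loy,lsy,lsz,lyz,orz] rk=8  ker:moy,syz
rk∂_2=8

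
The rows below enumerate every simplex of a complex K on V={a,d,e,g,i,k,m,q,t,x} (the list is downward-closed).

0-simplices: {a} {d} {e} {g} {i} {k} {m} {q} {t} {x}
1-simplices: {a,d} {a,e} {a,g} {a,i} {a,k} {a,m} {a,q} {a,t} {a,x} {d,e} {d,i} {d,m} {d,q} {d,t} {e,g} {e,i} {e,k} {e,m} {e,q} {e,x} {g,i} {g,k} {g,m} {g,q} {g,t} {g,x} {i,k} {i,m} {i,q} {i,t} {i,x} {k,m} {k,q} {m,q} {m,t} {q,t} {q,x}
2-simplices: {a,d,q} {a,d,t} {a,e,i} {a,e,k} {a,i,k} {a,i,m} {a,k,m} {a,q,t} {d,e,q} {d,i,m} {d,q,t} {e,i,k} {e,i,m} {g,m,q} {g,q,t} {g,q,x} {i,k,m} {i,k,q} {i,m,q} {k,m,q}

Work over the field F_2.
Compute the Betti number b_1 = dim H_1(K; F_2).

b_1=12

n_0=10 n_1=37 n_2=20  [Z2]
∂1: piv[ad,ae,ag,ai,ak,am,aq,at,ax] rk=9  ker:de,di,dm,dq,dt,eg,ei,ek,em,eq,ex,gi,gk,gm,gq,gt,gx,ik,im,iq,it,ix,km,kq,mq,mt,qt,qx
∂2: piv[adq,adt,aei,aek,aik,aim,akm,aqt,deq,dim,eim,gmq,gqt,gqx,ikq,imq] rk=16  ker:dqt,eik,ikm,kmq
b_1=(37−9)−16=12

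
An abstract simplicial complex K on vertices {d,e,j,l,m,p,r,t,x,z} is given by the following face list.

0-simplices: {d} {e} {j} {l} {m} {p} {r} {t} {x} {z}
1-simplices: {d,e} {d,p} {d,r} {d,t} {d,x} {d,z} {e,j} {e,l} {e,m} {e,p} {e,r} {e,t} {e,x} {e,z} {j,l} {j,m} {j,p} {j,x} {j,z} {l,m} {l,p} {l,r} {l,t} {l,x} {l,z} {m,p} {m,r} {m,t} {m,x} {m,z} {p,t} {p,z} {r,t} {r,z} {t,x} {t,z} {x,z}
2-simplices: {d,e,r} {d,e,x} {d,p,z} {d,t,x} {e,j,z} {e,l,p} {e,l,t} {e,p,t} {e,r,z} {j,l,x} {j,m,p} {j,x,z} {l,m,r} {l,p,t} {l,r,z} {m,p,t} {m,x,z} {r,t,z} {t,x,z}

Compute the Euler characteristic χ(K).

χ(K)=-8

n_0=10 n_1=37 n_2=19
χ=+10−37+19=-8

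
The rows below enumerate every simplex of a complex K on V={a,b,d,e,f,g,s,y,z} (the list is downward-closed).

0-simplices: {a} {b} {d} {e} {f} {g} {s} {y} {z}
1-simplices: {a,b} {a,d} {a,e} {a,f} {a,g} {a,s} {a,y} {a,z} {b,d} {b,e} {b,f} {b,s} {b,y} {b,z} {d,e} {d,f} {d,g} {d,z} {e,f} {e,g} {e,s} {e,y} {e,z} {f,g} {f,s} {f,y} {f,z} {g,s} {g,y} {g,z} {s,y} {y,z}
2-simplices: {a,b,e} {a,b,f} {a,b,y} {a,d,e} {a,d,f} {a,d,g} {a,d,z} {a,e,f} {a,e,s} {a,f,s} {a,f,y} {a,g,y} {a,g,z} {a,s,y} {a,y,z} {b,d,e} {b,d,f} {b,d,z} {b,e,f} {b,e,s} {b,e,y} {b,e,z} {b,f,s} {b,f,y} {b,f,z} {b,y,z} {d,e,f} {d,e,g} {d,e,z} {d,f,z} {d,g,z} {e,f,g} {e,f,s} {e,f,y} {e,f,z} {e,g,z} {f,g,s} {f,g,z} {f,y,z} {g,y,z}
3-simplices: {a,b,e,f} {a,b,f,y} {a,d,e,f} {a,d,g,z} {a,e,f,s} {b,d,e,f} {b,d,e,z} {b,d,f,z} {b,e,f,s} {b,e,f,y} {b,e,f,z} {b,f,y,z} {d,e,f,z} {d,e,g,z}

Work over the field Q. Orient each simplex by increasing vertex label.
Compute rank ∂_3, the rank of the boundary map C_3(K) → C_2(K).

rank∂_3=13

n_0=9 n_1=32 n_2=40 n_3=14  [Q]
∂1: piv[ab,ad,ae,af,ag,as,ay,az] rk=8  ker:bd,be,bf,bs,by,bz,de,df,dg,dz,ef,eg,es,ey,ez,fg,fs,fy,fz,gs,gy,gz,sy,yz
∂2: piv[abe,abf,aby,ade,adf,adg,adz,aef,aes,afs,afy,agy,agz,asy,ayz,bde,bdz,bes,bey,bez,bfz,deg,efg,fgs] rk=24  ker:bdf,bef,bfs,bfy,byz,def,dez,dfz,dgz,efs,efy,efz,egz,fgz,fyz,gyz
∂3: piv[abef,abfy,adef,adgz,aefs,bdef,bdez,bdfz,befs,befy,befz,bfyz,degz] rk=13  ker:defz
rk∂_3=13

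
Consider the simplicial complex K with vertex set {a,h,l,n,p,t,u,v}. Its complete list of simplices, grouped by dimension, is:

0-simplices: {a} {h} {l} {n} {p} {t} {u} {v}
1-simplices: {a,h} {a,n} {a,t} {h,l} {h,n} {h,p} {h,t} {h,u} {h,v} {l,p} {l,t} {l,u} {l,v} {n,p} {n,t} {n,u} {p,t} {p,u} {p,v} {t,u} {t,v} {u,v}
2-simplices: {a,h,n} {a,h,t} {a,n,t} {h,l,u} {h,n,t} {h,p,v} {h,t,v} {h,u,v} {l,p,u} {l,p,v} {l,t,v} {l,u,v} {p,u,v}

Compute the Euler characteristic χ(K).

n_0=8 n_1=22 n_2=13
χ=+8−22+13=-1

χ(K)=-1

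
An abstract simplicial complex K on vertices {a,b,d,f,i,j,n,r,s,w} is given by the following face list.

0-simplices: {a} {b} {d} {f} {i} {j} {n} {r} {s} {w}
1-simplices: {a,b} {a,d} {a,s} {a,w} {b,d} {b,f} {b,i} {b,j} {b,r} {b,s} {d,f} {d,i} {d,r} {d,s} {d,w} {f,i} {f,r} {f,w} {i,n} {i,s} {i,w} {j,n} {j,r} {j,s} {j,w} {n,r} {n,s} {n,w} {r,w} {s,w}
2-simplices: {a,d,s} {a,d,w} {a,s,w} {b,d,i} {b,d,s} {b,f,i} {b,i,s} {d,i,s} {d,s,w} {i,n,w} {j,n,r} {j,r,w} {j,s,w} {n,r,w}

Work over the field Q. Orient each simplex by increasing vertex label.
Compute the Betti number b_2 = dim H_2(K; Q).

n_0=10 n_1=30 n_2=14  [Q]
∂1: piv[ab,ad,as,aw,bf,bi,bj,br,in] rk=9  ker:bd,bs,df,di,dr,ds,dw,fi,fr,fw,is,iw,jn,jr,js,jw,nr,ns,nw,rw,sw
∂2: piv[ads,adw,asw,bdi,bds,bfi,bis,inw,jnr,jrw,jsw,nrw] rk=12  ker:dis,dsw
b_2=(14−12)−0=2

b_2=2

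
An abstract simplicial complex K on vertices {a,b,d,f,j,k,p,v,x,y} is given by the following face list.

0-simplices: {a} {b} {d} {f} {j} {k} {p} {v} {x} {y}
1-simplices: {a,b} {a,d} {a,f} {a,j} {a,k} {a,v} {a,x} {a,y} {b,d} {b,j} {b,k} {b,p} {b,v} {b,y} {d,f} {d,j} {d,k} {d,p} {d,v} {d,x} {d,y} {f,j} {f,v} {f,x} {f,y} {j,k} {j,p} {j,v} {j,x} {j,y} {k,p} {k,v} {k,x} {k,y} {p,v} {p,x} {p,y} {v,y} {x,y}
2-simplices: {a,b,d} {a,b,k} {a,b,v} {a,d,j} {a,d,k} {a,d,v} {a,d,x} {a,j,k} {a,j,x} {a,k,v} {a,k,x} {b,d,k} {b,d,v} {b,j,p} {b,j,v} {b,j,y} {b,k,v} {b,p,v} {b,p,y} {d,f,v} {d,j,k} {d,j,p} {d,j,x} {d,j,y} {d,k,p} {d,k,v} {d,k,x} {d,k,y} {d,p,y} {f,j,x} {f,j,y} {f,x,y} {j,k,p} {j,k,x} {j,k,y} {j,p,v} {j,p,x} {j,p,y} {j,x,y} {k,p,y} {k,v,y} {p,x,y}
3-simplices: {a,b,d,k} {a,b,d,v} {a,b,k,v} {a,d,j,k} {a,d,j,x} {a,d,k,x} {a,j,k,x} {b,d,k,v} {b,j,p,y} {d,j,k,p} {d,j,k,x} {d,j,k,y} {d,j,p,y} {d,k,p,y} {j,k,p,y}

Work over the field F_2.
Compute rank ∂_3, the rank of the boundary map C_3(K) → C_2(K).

n_0=10 n_1=39 n_2=42 n_3=15  [Z2]
∂1: piv[ab,ad,af,aj,ak,av,ax,ay,bp] rk=9  ker:bd,bj,bk,bv,by,df,dj,dk,dp,dv,dx,dy,fj,fv,fx,fy,jk,jp,jv,jx,jy,kp,kv,kx,ky,pv,px,py,vy,xy
∂2: piv[abd,abk,abv,adj,adk,adv,adx,ajk,ajx,akv,akx,bjp,bjv,bjy,bpv,bpy,dfv,djp,djy,dkp,dky,fjx,fjy,fxy,jpx,kvy] rk=26  ker:bdk,bdv,bkv,djk,djx,dkv,dkx,dpy,jkp,jkx,jky,jpv,jpy,jxy,kpy,pxy
∂3: piv[abdk,abdv,abkv,adjk,adjx,adkx,ajkx,bdkv,bjpy,djkp,djky,djpy,dkpy] rk=13  ker:djkx,jkpy
rk∂_3=13

rank∂_3=13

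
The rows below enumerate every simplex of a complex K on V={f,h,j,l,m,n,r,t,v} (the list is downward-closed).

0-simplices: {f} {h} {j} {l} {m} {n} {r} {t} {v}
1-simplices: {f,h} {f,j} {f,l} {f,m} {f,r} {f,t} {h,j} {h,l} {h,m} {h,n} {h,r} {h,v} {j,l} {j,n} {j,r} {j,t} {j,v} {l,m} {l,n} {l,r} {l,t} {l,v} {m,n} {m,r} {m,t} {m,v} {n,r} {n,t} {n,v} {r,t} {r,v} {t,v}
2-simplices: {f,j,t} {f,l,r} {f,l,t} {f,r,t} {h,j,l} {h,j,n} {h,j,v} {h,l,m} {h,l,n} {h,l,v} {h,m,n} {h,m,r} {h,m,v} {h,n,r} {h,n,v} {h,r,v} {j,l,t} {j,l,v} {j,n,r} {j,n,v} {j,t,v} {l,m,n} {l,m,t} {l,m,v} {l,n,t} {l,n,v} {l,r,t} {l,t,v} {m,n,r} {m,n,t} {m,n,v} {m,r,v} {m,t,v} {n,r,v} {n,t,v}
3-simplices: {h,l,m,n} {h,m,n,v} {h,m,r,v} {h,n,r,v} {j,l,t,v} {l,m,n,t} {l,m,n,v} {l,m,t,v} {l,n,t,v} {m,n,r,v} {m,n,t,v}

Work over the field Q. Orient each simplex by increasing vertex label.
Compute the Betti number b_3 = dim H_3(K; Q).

b_3=1

n_0=9 n_1=32 n_2=35 n_3=11  [Q]
∂1: piv[fh,fj,fl,fm,fr,ft,hn,hv] rk=8  ker:hj,hl,hm,hr,jl,jn,jr,jt,jv,lm,ln,lr,lt,lv,mn,mr,mt,mv,nr,nt,nv,rt,rv,tv
∂2: piv[fjt,flr,flt,frt,hjl,hjn,hjv,hlm,hln,hlv,hmn,hmr,hmv,hnr,hnv,hrv,jlt,jnr,jtv,lmt,lnt] rk=21  ker:jlv,jnv,lmn,lmv,lnv,lrt,ltv,mnr,mnt,mnv,mrv,mtv,nrv,ntv
∂3: piv[hlmn,hmnv,hmrv,hnrv,jltv,lmnt,lmnv,lmtv,lntv,mnrv] rk=10  ker:mntv
b_3=(11−10)−0=1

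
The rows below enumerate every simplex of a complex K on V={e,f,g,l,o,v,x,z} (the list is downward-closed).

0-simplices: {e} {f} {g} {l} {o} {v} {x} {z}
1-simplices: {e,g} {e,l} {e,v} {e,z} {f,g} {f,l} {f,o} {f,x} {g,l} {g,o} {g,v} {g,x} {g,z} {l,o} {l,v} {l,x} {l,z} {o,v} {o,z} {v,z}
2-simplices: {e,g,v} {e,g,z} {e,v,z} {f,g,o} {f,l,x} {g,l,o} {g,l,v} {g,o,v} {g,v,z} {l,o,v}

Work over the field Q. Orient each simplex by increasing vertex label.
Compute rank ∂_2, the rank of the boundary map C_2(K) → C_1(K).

rank∂_2=8

n_0=8 n_1=20 n_2=10  [Q]
∂1: piv[eg,el,ev,ez,fg,fo,fx] rk=7  ker:fl,gl,go,gv,gx,gz,lo,lv,lx,lz,ov,oz,vz
∂2: piv[egv,egz,evz,fgo,flx,glo,glv,gov] rk=8  ker:gvz,lov
rk∂_2=8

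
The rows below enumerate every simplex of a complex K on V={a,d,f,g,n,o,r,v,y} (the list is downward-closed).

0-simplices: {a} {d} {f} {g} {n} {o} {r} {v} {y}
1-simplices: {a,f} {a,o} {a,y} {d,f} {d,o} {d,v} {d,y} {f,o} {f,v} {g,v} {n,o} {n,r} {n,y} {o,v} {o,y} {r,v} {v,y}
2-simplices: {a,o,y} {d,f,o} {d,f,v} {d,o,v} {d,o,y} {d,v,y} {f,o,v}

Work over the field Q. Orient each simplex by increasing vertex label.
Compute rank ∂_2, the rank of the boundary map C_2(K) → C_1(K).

n_0=9 n_1=17 n_2=7  [Q]
∂1: piv[af,ao,ay,df,dv,gv,no,nr] rk=8  ker:do,dy,fo,fv,ny,ov,oy,rv,vy
∂2: piv[aoy,dfo,dfv,dov,doy,dvy] rk=6  ker:fov
rk∂_2=6

rank∂_2=6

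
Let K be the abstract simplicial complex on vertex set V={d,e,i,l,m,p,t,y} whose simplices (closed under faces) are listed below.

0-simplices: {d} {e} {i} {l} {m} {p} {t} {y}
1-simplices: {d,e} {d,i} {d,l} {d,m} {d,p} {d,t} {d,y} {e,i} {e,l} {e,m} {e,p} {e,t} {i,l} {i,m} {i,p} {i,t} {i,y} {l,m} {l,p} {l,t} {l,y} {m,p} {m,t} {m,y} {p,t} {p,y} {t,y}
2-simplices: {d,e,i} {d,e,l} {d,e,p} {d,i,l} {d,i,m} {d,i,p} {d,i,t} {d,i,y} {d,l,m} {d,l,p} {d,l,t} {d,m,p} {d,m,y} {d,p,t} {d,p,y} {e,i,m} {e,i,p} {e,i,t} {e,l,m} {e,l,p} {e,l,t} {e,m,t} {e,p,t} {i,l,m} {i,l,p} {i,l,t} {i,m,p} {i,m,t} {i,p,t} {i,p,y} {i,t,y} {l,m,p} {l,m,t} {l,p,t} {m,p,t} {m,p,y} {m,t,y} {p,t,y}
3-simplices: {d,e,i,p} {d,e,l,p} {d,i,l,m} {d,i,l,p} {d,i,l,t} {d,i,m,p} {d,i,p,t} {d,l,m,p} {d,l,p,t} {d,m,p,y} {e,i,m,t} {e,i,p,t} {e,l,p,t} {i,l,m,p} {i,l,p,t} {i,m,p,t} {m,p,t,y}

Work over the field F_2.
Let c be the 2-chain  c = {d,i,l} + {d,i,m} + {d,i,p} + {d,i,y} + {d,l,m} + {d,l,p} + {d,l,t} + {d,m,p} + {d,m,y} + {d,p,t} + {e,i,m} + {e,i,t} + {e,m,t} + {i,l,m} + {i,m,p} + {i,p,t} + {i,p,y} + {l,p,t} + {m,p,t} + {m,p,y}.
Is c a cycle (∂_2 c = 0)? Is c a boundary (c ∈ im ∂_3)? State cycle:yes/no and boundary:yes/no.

cycle:yes boundary:no

n_0=8 n_1=27 n_2=38 n_3=17  [Z2]
∂1: piv[de,di,dl,dm,dp,dt,dy] rk=7  ker:ei,el,em,ep,et,il,im,ip,it,iy,lm,lp,lt,ly,mp,mt,my,pt,py,ty
∂2: piv[dei,del,dep,dil,dim,dip,dit,diy,dlm,dlp,dlt,dmp,dmy,dpt,dpy,eim,eit,emt,ity] rk=19  ker:eip,elm,elp,elt,ept,ilm,ilp,ilt,imp,imt,ipt,ipy,lmp,lmt,lpt,mpt,mpy,mty,pty
∂3: piv[deip,delp,dilm,dilp,dilt,dimp,dipt,dlmp,dlpt,dmpy,eimt,eipt,elpt,impt,mpty] rk=15  ker:ilmp,ilpt
∂2c = 0
c vs im∂3: residual ≠ 0 ⇒ not boundary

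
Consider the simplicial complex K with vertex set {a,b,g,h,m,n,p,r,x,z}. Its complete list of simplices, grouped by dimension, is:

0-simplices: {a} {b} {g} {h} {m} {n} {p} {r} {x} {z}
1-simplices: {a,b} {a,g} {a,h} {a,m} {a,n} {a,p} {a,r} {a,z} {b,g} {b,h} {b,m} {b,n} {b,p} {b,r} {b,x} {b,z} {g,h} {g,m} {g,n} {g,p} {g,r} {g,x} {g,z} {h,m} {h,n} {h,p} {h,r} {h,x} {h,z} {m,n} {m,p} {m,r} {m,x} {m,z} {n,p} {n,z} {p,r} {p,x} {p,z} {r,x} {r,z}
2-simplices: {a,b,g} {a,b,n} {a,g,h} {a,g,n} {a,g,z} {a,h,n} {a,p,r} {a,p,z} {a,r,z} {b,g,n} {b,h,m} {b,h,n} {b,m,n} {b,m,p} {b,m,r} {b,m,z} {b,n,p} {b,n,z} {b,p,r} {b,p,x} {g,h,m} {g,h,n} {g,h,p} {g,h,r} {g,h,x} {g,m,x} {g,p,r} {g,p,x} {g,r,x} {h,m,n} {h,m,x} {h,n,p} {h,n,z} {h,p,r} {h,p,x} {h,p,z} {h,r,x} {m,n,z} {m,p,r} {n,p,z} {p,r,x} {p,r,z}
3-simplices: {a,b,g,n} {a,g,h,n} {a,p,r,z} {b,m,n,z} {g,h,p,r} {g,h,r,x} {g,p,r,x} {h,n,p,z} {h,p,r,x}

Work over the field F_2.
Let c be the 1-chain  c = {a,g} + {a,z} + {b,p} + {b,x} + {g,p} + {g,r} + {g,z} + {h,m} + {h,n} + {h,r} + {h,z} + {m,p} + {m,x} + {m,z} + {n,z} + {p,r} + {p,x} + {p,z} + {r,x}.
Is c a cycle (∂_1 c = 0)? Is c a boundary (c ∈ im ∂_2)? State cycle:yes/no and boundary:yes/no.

cycle:yes boundary:yes

n_0=10 n_1=41 n_2=42 n_3=9  [Z2]
∂1: piv[ab,ag,ah,am,an,ap,ar,az,bx] rk=9  ker:bg,bh,bm,bn,bp,br,bz,gh,gm,gn,gp,gr,gx,gz,hm,hn,hp,hr,hx,hz,mn,mp,mr,mx,mz,np,nz,pr,px,pz,rx,rz
∂2: piv[abg,abn,agh,agn,agz,ahn,apr,apz,arz,bhm,bhn,bmn,bmp,bmr,bmz,bnp,bnz,bpr,bpx,ghm,ghp,ghr,ghx,gmx,gpr,gpx,grx,hnp,hnz,hpz] rk=30  ker:bgn,ghn,hmn,hmx,hpr,hpx,hrx,mnz,mpr,npz,prx,prz
∂3: piv[abgn,aghn,aprz,bmnz,ghpr,ghrx,gprx,hnpz,hprx] rk=9
∂1c = 0
c vs im∂2: reduces to 0 ⇒ boundary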